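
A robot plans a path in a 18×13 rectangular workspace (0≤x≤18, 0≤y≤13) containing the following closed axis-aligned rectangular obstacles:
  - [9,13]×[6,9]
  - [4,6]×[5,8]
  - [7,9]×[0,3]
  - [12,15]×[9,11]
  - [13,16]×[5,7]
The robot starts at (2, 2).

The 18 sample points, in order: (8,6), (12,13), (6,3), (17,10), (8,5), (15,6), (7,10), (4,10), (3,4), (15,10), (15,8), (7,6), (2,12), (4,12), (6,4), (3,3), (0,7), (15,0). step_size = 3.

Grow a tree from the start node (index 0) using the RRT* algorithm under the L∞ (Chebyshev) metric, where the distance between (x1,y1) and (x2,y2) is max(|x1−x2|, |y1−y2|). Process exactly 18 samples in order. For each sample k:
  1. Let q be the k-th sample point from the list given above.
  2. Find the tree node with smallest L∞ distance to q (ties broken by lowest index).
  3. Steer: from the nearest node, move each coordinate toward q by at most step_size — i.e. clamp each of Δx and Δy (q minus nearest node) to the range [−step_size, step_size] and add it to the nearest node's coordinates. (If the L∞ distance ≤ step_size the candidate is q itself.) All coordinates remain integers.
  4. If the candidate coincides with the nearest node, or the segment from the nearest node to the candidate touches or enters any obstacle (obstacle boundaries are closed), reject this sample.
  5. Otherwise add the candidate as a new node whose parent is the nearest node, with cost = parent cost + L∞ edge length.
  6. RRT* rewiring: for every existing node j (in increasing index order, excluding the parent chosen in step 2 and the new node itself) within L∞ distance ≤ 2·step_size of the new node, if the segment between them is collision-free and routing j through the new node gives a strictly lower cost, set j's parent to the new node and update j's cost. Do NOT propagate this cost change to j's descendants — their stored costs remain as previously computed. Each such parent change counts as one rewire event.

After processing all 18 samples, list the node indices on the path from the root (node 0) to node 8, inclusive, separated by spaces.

1. q=(8,6) nearest=0 d=6 new=(5,5) → blocked by [4,6]×[5,8], reject
2. q=(12,13) nearest=0 d=11 new=(5,5) → blocked by [4,6]×[5,8], reject
3. q=(6,3) nearest=0 d=4 new=(5,3) → add node 1 parent=0 cost=3
4. q=(17,10) nearest=1 d=12 new=(8,6) → add node 2 parent=1 cost=6
5. q=(8,5) nearest=2 d=1 new=(8,5) → add node 3 parent=2 cost=7
6. q=(15,6) nearest=2 d=7 new=(11,6) → blocked by [9,13]×[6,9], reject
7. q=(7,10) nearest=2 d=4 new=(7,9) → add node 4 parent=2 cost=9
8. q=(4,10) nearest=4 d=3 new=(4,10) → add node 5 parent=4 cost=12
9. q=(3,4) nearest=0 d=2 new=(3,4) → add node 6 parent=0 cost=2; rewire 5→6 (8<12)
10. q=(15,10) nearest=2 d=7 new=(11,9) → blocked by [9,13]×[6,9], reject
11. q=(15,8) nearest=2 d=7 new=(11,8) → blocked by [9,13]×[6,9], reject
12. q=(7,6) nearest=2 d=1 new=(7,6) → add node 7 parent=2 cost=7
13. q=(2,12) nearest=5 d=2 new=(2,12) → add node 8 parent=5 cost=10
14. q=(4,12) nearest=5 d=2 new=(4,12) → add node 9 parent=5 cost=10
15. q=(6,4) nearest=1 d=1 new=(6,4) → add node 10 parent=1 cost=4; rewire 3→10 (6<7); rewire 7→10 (6<7)
16. q=(3,3) nearest=0 d=1 new=(3,3) → add node 11 parent=0 cost=1
17. q=(0,7) nearest=6 d=3 new=(0,7) → add node 12 parent=6 cost=5
18. q=(15,0) nearest=2 d=7 new=(11,3) → add node 13 parent=2 cost=9

Path: 0 6 5 8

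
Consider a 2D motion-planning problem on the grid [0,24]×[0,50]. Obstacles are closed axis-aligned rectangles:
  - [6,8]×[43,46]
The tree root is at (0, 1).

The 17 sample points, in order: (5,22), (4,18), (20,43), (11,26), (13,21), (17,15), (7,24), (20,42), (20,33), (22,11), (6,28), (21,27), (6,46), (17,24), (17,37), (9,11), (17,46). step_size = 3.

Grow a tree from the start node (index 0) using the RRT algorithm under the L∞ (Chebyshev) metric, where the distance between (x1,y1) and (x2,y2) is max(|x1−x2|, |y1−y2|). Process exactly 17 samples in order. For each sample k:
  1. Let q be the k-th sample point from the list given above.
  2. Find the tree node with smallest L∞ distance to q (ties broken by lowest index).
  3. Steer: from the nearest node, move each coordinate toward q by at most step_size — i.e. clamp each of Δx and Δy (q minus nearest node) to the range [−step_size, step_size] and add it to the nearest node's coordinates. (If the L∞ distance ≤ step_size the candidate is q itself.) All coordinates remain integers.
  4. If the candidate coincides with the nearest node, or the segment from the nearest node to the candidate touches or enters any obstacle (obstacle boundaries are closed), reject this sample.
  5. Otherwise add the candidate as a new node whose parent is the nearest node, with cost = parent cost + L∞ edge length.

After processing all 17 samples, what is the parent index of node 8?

Parent of node 8: 7

1. q=(5,22) nearest=0 d=21 new=(3,4) → add node 1 parent=0 cost=3
2. q=(4,18) nearest=1 d=14 new=(4,7) → add node 2 parent=1 cost=6
3. q=(20,43) nearest=2 d=36 new=(7,10) → add node 3 parent=2 cost=9
4. q=(11,26) nearest=3 d=16 new=(10,13) → add node 4 parent=3 cost=12
5. q=(13,21) nearest=4 d=8 new=(13,16) → add node 5 parent=4 cost=15
6. q=(17,15) nearest=5 d=4 new=(16,15) → add node 6 parent=5 cost=18
7. q=(7,24) nearest=5 d=8 new=(10,19) → add node 7 parent=5 cost=18
8. q=(20,42) nearest=7 d=23 new=(13,22) → add node 8 parent=7 cost=21
9. q=(20,33) nearest=8 d=11 new=(16,25) → add node 9 parent=8 cost=24
10. q=(22,11) nearest=6 d=6 new=(19,12) → add node 10 parent=6 cost=21
11. q=(6,28) nearest=8 d=7 new=(10,25) → add node 11 parent=8 cost=24
12. q=(21,27) nearest=9 d=5 new=(19,27) → add node 12 parent=9 cost=27
13. q=(6,46) nearest=12 d=19 new=(16,30) → add node 13 parent=12 cost=30
14. q=(17,24) nearest=9 d=1 new=(17,24) → add node 14 parent=9 cost=25
15. q=(17,37) nearest=13 d=7 new=(17,33) → add node 15 parent=13 cost=33
16. q=(9,11) nearest=3 d=2 new=(9,11) → add node 16 parent=3 cost=11
17. q=(17,46) nearest=15 d=13 new=(17,36) → add node 17 parent=15 cost=36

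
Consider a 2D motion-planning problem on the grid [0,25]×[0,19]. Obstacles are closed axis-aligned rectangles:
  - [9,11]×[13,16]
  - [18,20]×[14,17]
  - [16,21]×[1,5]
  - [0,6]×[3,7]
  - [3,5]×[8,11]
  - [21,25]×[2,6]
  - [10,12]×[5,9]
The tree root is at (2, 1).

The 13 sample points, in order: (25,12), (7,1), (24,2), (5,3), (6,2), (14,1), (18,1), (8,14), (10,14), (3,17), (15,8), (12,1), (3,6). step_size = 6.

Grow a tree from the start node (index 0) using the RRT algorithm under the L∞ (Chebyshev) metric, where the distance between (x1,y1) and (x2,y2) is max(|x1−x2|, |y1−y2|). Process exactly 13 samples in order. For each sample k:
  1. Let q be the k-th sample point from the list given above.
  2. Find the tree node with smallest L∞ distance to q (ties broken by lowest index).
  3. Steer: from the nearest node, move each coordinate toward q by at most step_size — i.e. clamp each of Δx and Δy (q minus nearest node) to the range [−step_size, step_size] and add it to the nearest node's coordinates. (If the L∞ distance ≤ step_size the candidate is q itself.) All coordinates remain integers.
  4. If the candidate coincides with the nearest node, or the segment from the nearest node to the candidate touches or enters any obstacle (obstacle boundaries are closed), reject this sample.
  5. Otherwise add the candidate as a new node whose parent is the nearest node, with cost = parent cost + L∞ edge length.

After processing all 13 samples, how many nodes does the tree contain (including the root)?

Node count: 7

1. q=(25,12) nearest=0 d=23 new=(8,7) → blocked by [0,6]×[3,7], reject
2. q=(7,1) nearest=0 d=5 new=(7,1) → add node 1 parent=0 cost=5
3. q=(24,2) nearest=1 d=17 new=(13,2) → add node 2 parent=1 cost=11
4. q=(5,3) nearest=1 d=2 new=(5,3) → blocked by [0,6]×[3,7], reject
5. q=(6,2) nearest=1 d=1 new=(6,2) → add node 3 parent=1 cost=6
6. q=(14,1) nearest=2 d=1 new=(14,1) → add node 4 parent=2 cost=12
7. q=(18,1) nearest=4 d=4 new=(18,1) → blocked by [16,21]×[1,5], reject
8. q=(8,14) nearest=2 d=12 new=(8,8) → blocked by [10,12]×[5,9], reject
9. q=(10,14) nearest=2 d=12 new=(10,8) → blocked by [10,12]×[5,9], reject
10. q=(3,17) nearest=2 d=15 new=(7,8) → blocked by [10,12]×[5,9], reject
11. q=(15,8) nearest=2 d=6 new=(15,8) → add node 5 parent=2 cost=17
12. q=(12,1) nearest=2 d=1 new=(12,1) → add node 6 parent=2 cost=12
13. q=(3,6) nearest=3 d=4 new=(3,6) → blocked by [0,6]×[3,7], reject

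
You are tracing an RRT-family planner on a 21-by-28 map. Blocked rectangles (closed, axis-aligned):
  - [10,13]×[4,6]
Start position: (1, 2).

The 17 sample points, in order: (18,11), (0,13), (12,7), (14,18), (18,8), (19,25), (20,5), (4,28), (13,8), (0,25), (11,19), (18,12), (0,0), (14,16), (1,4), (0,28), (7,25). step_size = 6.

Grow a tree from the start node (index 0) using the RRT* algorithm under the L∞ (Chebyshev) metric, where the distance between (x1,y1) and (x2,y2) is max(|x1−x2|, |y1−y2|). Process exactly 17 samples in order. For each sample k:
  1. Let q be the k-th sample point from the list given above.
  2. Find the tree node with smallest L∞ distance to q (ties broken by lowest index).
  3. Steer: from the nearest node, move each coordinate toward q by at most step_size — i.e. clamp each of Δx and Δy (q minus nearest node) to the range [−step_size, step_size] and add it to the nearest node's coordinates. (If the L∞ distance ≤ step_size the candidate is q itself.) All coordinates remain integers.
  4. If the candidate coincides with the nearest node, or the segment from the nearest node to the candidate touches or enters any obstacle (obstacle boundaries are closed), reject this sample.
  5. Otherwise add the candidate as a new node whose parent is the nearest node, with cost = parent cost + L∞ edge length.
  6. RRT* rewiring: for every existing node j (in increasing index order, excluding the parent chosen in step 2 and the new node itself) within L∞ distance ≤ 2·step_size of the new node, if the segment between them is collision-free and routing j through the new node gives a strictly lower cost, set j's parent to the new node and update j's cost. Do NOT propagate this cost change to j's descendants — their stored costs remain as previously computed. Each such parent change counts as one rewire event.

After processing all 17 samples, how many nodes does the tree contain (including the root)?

Node count: 18

1. q=(18,11) nearest=0 d=17 new=(7,8) → add node 1 parent=0 cost=6
2. q=(0,13) nearest=1 d=7 new=(1,13) → add node 2 parent=1 cost=12
3. q=(12,7) nearest=1 d=5 new=(12,7) → add node 3 parent=1 cost=11
4. q=(14,18) nearest=1 d=10 new=(13,14) → add node 4 parent=1 cost=12
5. q=(18,8) nearest=3 d=6 new=(18,8) → add node 5 parent=3 cost=17
6. q=(19,25) nearest=4 d=11 new=(19,20) → add node 6 parent=4 cost=18
7. q=(20,5) nearest=5 d=3 new=(20,5) → add node 7 parent=5 cost=20
8. q=(4,28) nearest=4 d=14 new=(7,20) → add node 8 parent=4 cost=18
9. q=(13,8) nearest=3 d=1 new=(13,8) → add node 9 parent=3 cost=12; rewire 7→9 (19<20)
10. q=(0,25) nearest=8 d=7 new=(1,25) → add node 10 parent=8 cost=24
11. q=(11,19) nearest=8 d=4 new=(11,19) → add node 11 parent=8 cost=22
12. q=(18,12) nearest=5 d=4 new=(18,12) → add node 12 parent=5 cost=21
13. q=(0,0) nearest=0 d=2 new=(0,0) → add node 13 parent=0 cost=2
14. q=(14,16) nearest=4 d=2 new=(14,16) → add node 14 parent=4 cost=14; rewire 11→14 (17<22); rewire 12→14 (18<21)
15. q=(1,4) nearest=0 d=2 new=(1,4) → add node 15 parent=0 cost=2; rewire 2→15 (11<12)
16. q=(0,28) nearest=10 d=3 new=(0,28) → add node 16 parent=10 cost=27
17. q=(7,25) nearest=8 d=5 new=(7,25) → add node 17 parent=8 cost=23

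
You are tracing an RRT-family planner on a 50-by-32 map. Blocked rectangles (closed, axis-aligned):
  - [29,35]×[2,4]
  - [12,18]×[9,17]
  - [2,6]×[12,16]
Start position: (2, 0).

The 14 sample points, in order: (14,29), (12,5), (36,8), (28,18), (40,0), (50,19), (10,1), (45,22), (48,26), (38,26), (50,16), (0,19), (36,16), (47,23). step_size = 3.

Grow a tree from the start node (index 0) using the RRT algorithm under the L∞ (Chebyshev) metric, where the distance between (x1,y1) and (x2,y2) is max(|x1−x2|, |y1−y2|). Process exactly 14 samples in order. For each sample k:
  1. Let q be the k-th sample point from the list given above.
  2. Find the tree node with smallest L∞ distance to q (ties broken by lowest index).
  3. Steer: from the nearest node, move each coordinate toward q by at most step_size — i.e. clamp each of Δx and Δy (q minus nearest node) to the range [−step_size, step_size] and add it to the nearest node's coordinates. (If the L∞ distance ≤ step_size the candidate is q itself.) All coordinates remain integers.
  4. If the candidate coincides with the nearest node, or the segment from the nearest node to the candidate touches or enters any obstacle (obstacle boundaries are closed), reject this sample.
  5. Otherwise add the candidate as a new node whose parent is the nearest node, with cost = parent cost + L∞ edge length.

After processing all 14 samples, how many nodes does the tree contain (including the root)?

1. q=(14,29) nearest=0 d=29 new=(5,3) → add node 1 parent=0 cost=3
2. q=(12,5) nearest=1 d=7 new=(8,5) → add node 2 parent=1 cost=6
3. q=(36,8) nearest=2 d=28 new=(11,8) → add node 3 parent=2 cost=9
4. q=(28,18) nearest=3 d=17 new=(14,11) → blocked by [12,18]×[9,17], reject
5. q=(40,0) nearest=3 d=29 new=(14,5) → add node 4 parent=3 cost=12
6. q=(50,19) nearest=4 d=36 new=(17,8) → add node 5 parent=4 cost=15
7. q=(10,1) nearest=2 d=4 new=(10,2) → add node 6 parent=2 cost=9
8. q=(45,22) nearest=5 d=28 new=(20,11) → blocked by [12,18]×[9,17], reject
9. q=(48,26) nearest=5 d=31 new=(20,11) → blocked by [12,18]×[9,17], reject
10. q=(38,26) nearest=5 d=21 new=(20,11) → blocked by [12,18]×[9,17], reject
11. q=(50,16) nearest=5 d=33 new=(20,11) → blocked by [12,18]×[9,17], reject
12. q=(0,19) nearest=3 d=11 new=(8,11) → add node 7 parent=3 cost=12
13. q=(36,16) nearest=5 d=19 new=(20,11) → blocked by [12,18]×[9,17], reject
14. q=(47,23) nearest=5 d=30 new=(20,11) → blocked by [12,18]×[9,17], reject

Node count: 8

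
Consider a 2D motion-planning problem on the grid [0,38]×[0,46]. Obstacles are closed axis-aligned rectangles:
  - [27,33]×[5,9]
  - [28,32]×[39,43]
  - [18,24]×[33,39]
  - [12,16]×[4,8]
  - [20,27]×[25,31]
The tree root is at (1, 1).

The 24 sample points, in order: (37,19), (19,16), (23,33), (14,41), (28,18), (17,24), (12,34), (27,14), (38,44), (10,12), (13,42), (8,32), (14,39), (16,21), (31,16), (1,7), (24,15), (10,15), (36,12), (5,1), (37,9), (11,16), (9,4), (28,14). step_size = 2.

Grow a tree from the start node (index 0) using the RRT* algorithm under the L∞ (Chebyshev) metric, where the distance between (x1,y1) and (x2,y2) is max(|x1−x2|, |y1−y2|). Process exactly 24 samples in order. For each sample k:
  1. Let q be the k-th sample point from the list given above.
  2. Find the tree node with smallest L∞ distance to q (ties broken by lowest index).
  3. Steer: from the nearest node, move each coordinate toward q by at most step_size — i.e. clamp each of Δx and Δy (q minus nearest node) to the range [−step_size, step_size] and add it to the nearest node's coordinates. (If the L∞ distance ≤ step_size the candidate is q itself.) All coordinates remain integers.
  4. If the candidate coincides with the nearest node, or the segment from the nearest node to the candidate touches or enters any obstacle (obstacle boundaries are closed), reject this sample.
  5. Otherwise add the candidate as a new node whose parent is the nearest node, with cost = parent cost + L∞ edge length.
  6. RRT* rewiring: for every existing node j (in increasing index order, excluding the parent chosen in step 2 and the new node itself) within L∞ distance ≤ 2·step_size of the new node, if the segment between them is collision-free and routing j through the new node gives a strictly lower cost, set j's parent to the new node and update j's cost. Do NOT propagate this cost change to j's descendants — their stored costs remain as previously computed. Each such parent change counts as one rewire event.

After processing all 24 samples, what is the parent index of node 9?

Parent of node 9: 7

1. q=(37,19) nearest=0 d=36 new=(3,3) → add node 1 parent=0 cost=2
2. q=(19,16) nearest=1 d=16 new=(5,5) → add node 2 parent=1 cost=4
3. q=(23,33) nearest=2 d=28 new=(7,7) → add node 3 parent=2 cost=6
4. q=(14,41) nearest=3 d=34 new=(9,9) → add node 4 parent=3 cost=8
5. q=(28,18) nearest=4 d=19 new=(11,11) → add node 5 parent=4 cost=10
6. q=(17,24) nearest=5 d=13 new=(13,13) → add node 6 parent=5 cost=12
7. q=(12,34) nearest=6 d=21 new=(12,15) → add node 7 parent=6 cost=14
8. q=(27,14) nearest=6 d=14 new=(15,14) → add node 8 parent=6 cost=14
9. q=(38,44) nearest=7 d=29 new=(14,17) → add node 9 parent=7 cost=16
10. q=(10,12) nearest=5 d=1 new=(10,12) → add node 10 parent=5 cost=11
11. q=(13,42) nearest=9 d=25 new=(13,19) → add node 11 parent=9 cost=18
12. q=(8,32) nearest=11 d=13 new=(11,21) → add node 12 parent=11 cost=20
13. q=(14,39) nearest=12 d=18 new=(13,23) → add node 13 parent=12 cost=22
14. q=(16,21) nearest=11 d=3 new=(15,21) → add node 14 parent=11 cost=20
15. q=(31,16) nearest=8 d=16 new=(17,16) → add node 15 parent=8 cost=16
16. q=(1,7) nearest=1 d=4 new=(1,5) → add node 16 parent=1 cost=4
17. q=(24,15) nearest=15 d=7 new=(19,15) → add node 17 parent=15 cost=18
18. q=(10,15) nearest=7 d=2 new=(10,15) → add node 18 parent=7 cost=16
19. q=(36,12) nearest=17 d=17 new=(21,13) → add node 19 parent=17 cost=20
20. q=(5,1) nearest=1 d=2 new=(5,1) → add node 20 parent=1 cost=4
21. q=(37,9) nearest=19 d=16 new=(23,11) → add node 21 parent=19 cost=22
22. q=(11,16) nearest=7 d=1 new=(11,16) → add node 22 parent=7 cost=15
23. q=(9,4) nearest=3 d=3 new=(9,5) → add node 23 parent=3 cost=8
24. q=(28,14) nearest=21 d=5 new=(25,13) → add node 24 parent=21 cost=24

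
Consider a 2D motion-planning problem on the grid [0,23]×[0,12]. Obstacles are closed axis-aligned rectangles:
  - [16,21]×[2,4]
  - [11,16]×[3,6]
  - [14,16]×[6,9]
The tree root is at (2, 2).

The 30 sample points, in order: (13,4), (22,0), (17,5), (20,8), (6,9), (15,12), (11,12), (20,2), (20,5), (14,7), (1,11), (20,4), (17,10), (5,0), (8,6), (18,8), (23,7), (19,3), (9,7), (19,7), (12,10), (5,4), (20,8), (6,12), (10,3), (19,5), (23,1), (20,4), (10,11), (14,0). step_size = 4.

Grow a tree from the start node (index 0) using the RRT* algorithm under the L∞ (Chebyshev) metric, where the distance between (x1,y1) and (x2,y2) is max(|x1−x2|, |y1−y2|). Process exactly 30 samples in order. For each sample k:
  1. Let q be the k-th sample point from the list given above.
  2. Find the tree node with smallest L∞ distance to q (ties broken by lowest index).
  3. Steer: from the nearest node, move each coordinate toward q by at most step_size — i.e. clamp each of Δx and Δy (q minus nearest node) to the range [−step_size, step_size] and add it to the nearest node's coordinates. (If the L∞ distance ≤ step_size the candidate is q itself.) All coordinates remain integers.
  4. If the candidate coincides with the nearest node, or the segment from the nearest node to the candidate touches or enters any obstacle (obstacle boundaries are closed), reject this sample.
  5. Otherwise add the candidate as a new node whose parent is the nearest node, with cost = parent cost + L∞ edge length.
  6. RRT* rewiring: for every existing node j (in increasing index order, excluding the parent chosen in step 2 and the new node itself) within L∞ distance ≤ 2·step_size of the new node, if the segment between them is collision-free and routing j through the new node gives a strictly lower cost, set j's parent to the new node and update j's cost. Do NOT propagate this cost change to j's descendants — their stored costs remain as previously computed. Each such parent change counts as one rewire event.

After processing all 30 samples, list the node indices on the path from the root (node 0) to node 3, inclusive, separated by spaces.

1. q=(13,4) nearest=0 d=11 new=(6,4) → add node 1 parent=0 cost=4
2. q=(22,0) nearest=1 d=16 new=(10,0) → add node 2 parent=1 cost=8
3. q=(17,5) nearest=2 d=7 new=(14,4) → blocked by [11,16]×[3,6], reject
4. q=(20,8) nearest=2 d=10 new=(14,4) → blocked by [11,16]×[3,6], reject
5. q=(6,9) nearest=1 d=5 new=(6,8) → add node 3 parent=1 cost=8
6. q=(15,12) nearest=1 d=9 new=(10,8) → add node 4 parent=1 cost=8
7. q=(11,12) nearest=4 d=4 new=(11,12) → add node 5 parent=4 cost=12
8. q=(20,2) nearest=2 d=10 new=(14,2) → add node 6 parent=2 cost=12
9. q=(20,5) nearest=6 d=6 new=(18,5) → blocked by [16,21]×[2,4], reject
10. q=(14,7) nearest=4 d=4 new=(14,7) → blocked by [14,16]×[6,9], reject
11. q=(1,11) nearest=3 d=5 new=(2,11) → add node 7 parent=3 cost=12
12. q=(20,4) nearest=6 d=6 new=(18,4) → blocked by [16,21]×[2,4], reject
13. q=(17,10) nearest=5 d=6 new=(15,10) → add node 8 parent=5 cost=16
14. q=(5,0) nearest=0 d=3 new=(5,0) → add node 9 parent=0 cost=3
15. q=(8,6) nearest=1 d=2 new=(8,6) → add node 10 parent=1 cost=6; rewire 8→10 (13<16)
16. q=(18,8) nearest=8 d=3 new=(18,8) → add node 11 parent=8 cost=16
17. q=(23,7) nearest=11 d=5 new=(22,7) → add node 12 parent=11 cost=20
18. q=(19,3) nearest=12 d=4 new=(19,3) → blocked by [16,21]×[2,4], reject
19. q=(9,7) nearest=4 d=1 new=(9,7) → add node 13 parent=4 cost=9
20. q=(19,7) nearest=11 d=1 new=(19,7) → add node 14 parent=11 cost=17
21. q=(12,10) nearest=4 d=2 new=(12,10) → add node 15 parent=4 cost=10
22. q=(5,4) nearest=1 d=1 new=(5,4) → add node 16 parent=1 cost=5
23. q=(20,8) nearest=14 d=1 new=(20,8) → add node 17 parent=14 cost=18
24. q=(6,12) nearest=3 d=4 new=(6,12) → add node 18 parent=3 cost=12
25. q=(10,3) nearest=2 d=3 new=(10,3) → add node 19 parent=2 cost=11
26. q=(19,5) nearest=14 d=2 new=(19,5) → add node 20 parent=14 cost=19
27. q=(23,1) nearest=20 d=4 new=(23,1) → blocked by [16,21]×[2,4], reject
28. q=(20,4) nearest=20 d=1 new=(20,4) → blocked by [16,21]×[2,4], reject
29. q=(10,11) nearest=5 d=1 new=(10,11) → add node 21 parent=5 cost=13
30. q=(14,0) nearest=6 d=2 new=(14,0) → add node 22 parent=6 cost=14

Path: 0 1 3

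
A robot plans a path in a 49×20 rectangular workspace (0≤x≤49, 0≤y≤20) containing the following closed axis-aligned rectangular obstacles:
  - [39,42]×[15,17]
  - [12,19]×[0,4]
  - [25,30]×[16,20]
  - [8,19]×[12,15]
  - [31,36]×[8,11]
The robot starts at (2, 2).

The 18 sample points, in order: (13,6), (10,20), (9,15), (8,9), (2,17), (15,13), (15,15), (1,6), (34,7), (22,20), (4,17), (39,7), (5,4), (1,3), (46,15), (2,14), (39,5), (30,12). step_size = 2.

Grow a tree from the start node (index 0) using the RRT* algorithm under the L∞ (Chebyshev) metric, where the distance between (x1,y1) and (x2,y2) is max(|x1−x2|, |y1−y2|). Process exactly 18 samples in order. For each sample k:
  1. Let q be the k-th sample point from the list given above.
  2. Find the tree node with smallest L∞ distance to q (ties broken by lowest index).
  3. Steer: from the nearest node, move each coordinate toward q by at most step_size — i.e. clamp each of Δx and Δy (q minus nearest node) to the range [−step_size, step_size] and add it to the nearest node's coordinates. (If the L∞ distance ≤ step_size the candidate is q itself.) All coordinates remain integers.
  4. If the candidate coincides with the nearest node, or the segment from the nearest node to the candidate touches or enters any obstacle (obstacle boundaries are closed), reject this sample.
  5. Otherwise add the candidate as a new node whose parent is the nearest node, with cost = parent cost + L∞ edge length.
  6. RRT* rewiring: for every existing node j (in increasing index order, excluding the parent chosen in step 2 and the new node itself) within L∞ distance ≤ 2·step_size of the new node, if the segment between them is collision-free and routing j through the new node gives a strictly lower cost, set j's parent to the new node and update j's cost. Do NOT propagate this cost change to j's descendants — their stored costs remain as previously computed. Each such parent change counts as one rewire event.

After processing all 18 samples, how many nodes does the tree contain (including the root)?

1. q=(13,6) nearest=0 d=11 new=(4,4) → add node 1 parent=0 cost=2
2. q=(10,20) nearest=1 d=16 new=(6,6) → add node 2 parent=1 cost=4
3. q=(9,15) nearest=2 d=9 new=(8,8) → add node 3 parent=2 cost=6
4. q=(8,9) nearest=3 d=1 new=(8,9) → add node 4 parent=3 cost=7
5. q=(2,17) nearest=4 d=8 new=(6,11) → add node 5 parent=4 cost=9
6. q=(15,13) nearest=3 d=7 new=(10,10) → add node 6 parent=3 cost=8
7. q=(15,15) nearest=6 d=5 new=(12,12) → blocked by [8,19]×[12,15], reject
8. q=(1,6) nearest=1 d=3 new=(2,6) → add node 7 parent=1 cost=4
9. q=(34,7) nearest=6 d=24 new=(12,8) → add node 8 parent=6 cost=10
10. q=(22,20) nearest=6 d=12 new=(12,12) → blocked by [8,19]×[12,15], reject
11. q=(4,17) nearest=5 d=6 new=(4,13) → add node 9 parent=5 cost=11
12. q=(39,7) nearest=8 d=27 new=(14,7) → add node 10 parent=8 cost=12
13. q=(5,4) nearest=1 d=1 new=(5,4) → add node 11 parent=1 cost=3
14. q=(1,3) nearest=0 d=1 new=(1,3) → add node 12 parent=0 cost=1
15. q=(46,15) nearest=10 d=32 new=(16,9) → add node 13 parent=10 cost=14
16. q=(2,14) nearest=9 d=2 new=(2,14) → add node 14 parent=9 cost=13
17. q=(39,5) nearest=13 d=23 new=(18,7) → add node 15 parent=13 cost=16
18. q=(30,12) nearest=15 d=12 new=(20,9) → add node 16 parent=15 cost=18

Node count: 17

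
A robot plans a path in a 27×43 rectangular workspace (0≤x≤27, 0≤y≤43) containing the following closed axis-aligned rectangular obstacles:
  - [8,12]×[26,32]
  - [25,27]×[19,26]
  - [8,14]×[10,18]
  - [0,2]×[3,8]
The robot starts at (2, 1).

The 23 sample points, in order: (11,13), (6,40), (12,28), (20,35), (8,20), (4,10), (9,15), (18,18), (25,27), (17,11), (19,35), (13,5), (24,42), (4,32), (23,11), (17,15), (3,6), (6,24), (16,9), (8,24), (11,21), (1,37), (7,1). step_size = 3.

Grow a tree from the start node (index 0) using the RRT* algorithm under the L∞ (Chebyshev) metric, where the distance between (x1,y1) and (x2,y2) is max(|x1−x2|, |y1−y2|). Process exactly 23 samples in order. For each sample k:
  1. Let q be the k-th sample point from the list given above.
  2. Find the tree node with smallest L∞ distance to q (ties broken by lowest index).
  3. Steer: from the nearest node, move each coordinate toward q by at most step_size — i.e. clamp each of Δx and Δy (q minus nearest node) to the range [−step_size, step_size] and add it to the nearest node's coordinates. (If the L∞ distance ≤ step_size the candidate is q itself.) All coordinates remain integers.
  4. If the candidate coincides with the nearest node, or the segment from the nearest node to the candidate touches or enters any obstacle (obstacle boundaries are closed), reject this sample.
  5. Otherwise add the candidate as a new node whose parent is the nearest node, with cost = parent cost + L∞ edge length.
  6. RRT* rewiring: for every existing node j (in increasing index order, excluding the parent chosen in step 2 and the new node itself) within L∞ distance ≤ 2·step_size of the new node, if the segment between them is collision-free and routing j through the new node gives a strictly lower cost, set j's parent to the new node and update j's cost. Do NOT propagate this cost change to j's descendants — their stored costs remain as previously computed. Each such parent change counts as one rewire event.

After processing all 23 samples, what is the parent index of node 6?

1. q=(11,13) nearest=0 d=12 new=(5,4) → add node 1 parent=0 cost=3
2. q=(6,40) nearest=1 d=36 new=(6,7) → add node 2 parent=1 cost=6
3. q=(12,28) nearest=2 d=21 new=(9,10) → blocked by [8,14]×[10,18], reject
4. q=(20,35) nearest=2 d=28 new=(9,10) → blocked by [8,14]×[10,18], reject
5. q=(8,20) nearest=2 d=13 new=(8,10) → blocked by [8,14]×[10,18], reject
6. q=(4,10) nearest=2 d=3 new=(4,10) → add node 3 parent=2 cost=9
7. q=(9,15) nearest=3 d=5 new=(7,13) → add node 4 parent=3 cost=12
8. q=(18,18) nearest=4 d=11 new=(10,16) → blocked by [8,14]×[10,18], reject
9. q=(25,27) nearest=4 d=18 new=(10,16) → blocked by [8,14]×[10,18], reject
10. q=(17,11) nearest=4 d=10 new=(10,11) → blocked by [8,14]×[10,18], reject
11. q=(19,35) nearest=4 d=22 new=(10,16) → blocked by [8,14]×[10,18], reject
12. q=(13,5) nearest=2 d=7 new=(9,5) → add node 5 parent=2 cost=9
13. q=(24,42) nearest=4 d=29 new=(10,16) → blocked by [8,14]×[10,18], reject
14. q=(4,32) nearest=4 d=19 new=(4,16) → add node 6 parent=4 cost=15
15. q=(23,11) nearest=5 d=14 new=(12,8) → add node 7 parent=5 cost=12
16. q=(17,15) nearest=7 d=7 new=(15,11) → blocked by [8,14]×[10,18], reject
17. q=(3,6) nearest=1 d=2 new=(3,6) → add node 8 parent=1 cost=5
18. q=(6,24) nearest=6 d=8 new=(6,19) → add node 9 parent=6 cost=18
19. q=(16,9) nearest=7 d=4 new=(15,9) → add node 10 parent=7 cost=15
20. q=(8,24) nearest=9 d=5 new=(8,22) → add node 11 parent=9 cost=21
21. q=(11,21) nearest=11 d=3 new=(11,21) → add node 12 parent=11 cost=24
22. q=(1,37) nearest=11 d=15 new=(5,25) → add node 13 parent=11 cost=24
23. q=(7,1) nearest=1 d=3 new=(7,1) → add node 14 parent=1 cost=6

Parent of node 6: 4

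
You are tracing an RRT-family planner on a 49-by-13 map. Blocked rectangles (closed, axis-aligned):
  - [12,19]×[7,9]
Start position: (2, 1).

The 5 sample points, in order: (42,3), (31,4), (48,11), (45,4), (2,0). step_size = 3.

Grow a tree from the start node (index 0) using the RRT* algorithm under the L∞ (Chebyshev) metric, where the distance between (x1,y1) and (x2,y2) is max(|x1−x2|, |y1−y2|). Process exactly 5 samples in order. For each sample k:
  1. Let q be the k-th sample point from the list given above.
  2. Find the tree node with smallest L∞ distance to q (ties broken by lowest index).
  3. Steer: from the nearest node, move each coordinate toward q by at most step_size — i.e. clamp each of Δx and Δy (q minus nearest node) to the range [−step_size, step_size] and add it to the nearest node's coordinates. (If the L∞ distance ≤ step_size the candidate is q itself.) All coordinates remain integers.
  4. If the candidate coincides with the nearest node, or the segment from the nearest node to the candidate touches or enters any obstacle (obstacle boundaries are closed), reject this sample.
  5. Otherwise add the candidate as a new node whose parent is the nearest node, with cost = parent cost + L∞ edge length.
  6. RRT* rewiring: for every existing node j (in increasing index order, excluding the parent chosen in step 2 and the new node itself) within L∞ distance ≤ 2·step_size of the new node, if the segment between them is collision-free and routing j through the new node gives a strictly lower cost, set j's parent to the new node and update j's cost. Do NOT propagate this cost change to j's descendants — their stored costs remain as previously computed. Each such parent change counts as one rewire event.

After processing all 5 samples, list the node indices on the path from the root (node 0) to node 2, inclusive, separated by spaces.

Path: 0 1 2

1. q=(42,3) nearest=0 d=40 new=(5,3) → add node 1 parent=0 cost=3
2. q=(31,4) nearest=1 d=26 new=(8,4) → add node 2 parent=1 cost=6
3. q=(48,11) nearest=2 d=40 new=(11,7) → add node 3 parent=2 cost=9
4. q=(45,4) nearest=3 d=34 new=(14,4) → add node 4 parent=3 cost=12
5. q=(2,0) nearest=0 d=1 new=(2,0) → add node 5 parent=0 cost=1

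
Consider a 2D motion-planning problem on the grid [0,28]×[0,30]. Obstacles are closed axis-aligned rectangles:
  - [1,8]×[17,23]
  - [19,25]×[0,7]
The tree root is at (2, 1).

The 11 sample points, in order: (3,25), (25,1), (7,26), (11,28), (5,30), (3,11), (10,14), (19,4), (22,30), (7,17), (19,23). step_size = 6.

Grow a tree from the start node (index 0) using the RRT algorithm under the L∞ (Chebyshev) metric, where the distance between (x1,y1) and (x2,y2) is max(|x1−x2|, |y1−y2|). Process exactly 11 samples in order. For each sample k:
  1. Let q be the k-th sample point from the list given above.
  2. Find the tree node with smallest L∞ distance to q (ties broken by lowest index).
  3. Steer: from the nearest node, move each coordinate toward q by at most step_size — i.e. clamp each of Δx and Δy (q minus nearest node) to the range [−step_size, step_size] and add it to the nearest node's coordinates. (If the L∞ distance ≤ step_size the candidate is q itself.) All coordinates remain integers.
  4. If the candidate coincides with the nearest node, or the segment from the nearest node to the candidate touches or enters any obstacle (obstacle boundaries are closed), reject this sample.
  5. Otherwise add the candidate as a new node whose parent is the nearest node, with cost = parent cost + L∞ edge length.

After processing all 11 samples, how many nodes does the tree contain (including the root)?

1. q=(3,25) nearest=0 d=24 new=(3,7) → add node 1 parent=0 cost=6
2. q=(25,1) nearest=1 d=22 new=(9,1) → add node 2 parent=1 cost=12
3. q=(7,26) nearest=1 d=19 new=(7,13) → add node 3 parent=1 cost=12
4. q=(11,28) nearest=3 d=15 new=(11,19) → add node 4 parent=3 cost=18
5. q=(5,30) nearest=4 d=11 new=(5,25) → blocked by [1,8]×[17,23], reject
6. q=(3,11) nearest=1 d=4 new=(3,11) → add node 5 parent=1 cost=10
7. q=(10,14) nearest=3 d=3 new=(10,14) → add node 6 parent=3 cost=15
8. q=(19,4) nearest=2 d=10 new=(15,4) → add node 7 parent=2 cost=18
9. q=(22,30) nearest=4 d=11 new=(17,25) → add node 8 parent=4 cost=24
10. q=(7,17) nearest=6 d=3 new=(7,17) → blocked by [1,8]×[17,23], reject
11. q=(19,23) nearest=8 d=2 new=(19,23) → add node 9 parent=8 cost=26

Node count: 10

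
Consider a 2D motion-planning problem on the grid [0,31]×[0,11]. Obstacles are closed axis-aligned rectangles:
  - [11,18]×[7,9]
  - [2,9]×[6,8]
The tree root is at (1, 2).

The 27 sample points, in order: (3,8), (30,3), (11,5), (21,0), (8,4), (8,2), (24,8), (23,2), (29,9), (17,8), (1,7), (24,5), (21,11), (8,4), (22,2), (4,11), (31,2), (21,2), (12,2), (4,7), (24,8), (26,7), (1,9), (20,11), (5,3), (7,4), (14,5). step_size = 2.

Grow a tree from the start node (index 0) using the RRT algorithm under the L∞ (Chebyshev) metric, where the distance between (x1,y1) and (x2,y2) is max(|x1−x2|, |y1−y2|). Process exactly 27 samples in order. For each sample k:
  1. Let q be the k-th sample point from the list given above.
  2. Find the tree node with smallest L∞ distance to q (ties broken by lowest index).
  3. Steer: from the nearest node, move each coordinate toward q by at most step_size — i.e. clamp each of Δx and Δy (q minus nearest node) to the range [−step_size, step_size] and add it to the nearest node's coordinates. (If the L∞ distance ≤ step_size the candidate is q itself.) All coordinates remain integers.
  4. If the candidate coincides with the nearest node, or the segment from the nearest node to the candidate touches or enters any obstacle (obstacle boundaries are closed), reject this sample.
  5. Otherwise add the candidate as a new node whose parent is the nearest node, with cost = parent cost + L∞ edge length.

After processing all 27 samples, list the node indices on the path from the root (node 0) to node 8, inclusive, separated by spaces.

1. q=(3,8) nearest=0 d=6 new=(3,4) → add node 1 parent=0 cost=2
2. q=(30,3) nearest=1 d=27 new=(5,3) → add node 2 parent=1 cost=4
3. q=(11,5) nearest=2 d=6 new=(7,5) → add node 3 parent=2 cost=6
4. q=(21,0) nearest=3 d=14 new=(9,3) → add node 4 parent=3 cost=8
5. q=(8,4) nearest=3 d=1 new=(8,4) → add node 5 parent=3 cost=7
6. q=(8,2) nearest=4 d=1 new=(8,2) → add node 6 parent=4 cost=9
7. q=(24,8) nearest=4 d=15 new=(11,5) → add node 7 parent=4 cost=10
8. q=(23,2) nearest=7 d=12 new=(13,3) → add node 8 parent=7 cost=12
9. q=(29,9) nearest=8 d=16 new=(15,5) → add node 9 parent=8 cost=14
10. q=(17,8) nearest=9 d=3 new=(17,7) → blocked by [11,18]×[7,9], reject
11. q=(1,7) nearest=1 d=3 new=(1,6) → add node 10 parent=1 cost=4
12. q=(24,5) nearest=9 d=9 new=(17,5) → add node 11 parent=9 cost=16
13. q=(21,11) nearest=9 d=6 new=(17,7) → blocked by [11,18]×[7,9], reject
14. q=(8,4) nearest=5 d=0 → coincident, reject
15. q=(22,2) nearest=11 d=5 new=(19,3) → add node 12 parent=11 cost=18
16. q=(4,11) nearest=10 d=5 new=(3,8) → blocked by [2,9]×[6,8], reject
17. q=(31,2) nearest=12 d=12 new=(21,2) → add node 13 parent=12 cost=20
18. q=(21,2) nearest=13 d=0 → coincident, reject
19. q=(12,2) nearest=8 d=1 new=(12,2) → add node 14 parent=8 cost=13
20. q=(4,7) nearest=1 d=3 new=(4,6) → blocked by [2,9]×[6,8], reject
21. q=(24,8) nearest=12 d=5 new=(21,5) → add node 15 parent=12 cost=20
22. q=(26,7) nearest=13 d=5 new=(23,4) → add node 16 parent=13 cost=22
23. q=(1,9) nearest=10 d=3 new=(1,8) → add node 17 parent=10 cost=6
24. q=(20,11) nearest=9 d=6 new=(17,7) → blocked by [11,18]×[7,9], reject
25. q=(5,3) nearest=2 d=0 → coincident, reject
26. q=(7,4) nearest=3 d=1 new=(7,4) → add node 18 parent=3 cost=7
27. q=(14,5) nearest=9 d=1 new=(14,5) → add node 19 parent=9 cost=15

Path: 0 1 2 3 4 7 8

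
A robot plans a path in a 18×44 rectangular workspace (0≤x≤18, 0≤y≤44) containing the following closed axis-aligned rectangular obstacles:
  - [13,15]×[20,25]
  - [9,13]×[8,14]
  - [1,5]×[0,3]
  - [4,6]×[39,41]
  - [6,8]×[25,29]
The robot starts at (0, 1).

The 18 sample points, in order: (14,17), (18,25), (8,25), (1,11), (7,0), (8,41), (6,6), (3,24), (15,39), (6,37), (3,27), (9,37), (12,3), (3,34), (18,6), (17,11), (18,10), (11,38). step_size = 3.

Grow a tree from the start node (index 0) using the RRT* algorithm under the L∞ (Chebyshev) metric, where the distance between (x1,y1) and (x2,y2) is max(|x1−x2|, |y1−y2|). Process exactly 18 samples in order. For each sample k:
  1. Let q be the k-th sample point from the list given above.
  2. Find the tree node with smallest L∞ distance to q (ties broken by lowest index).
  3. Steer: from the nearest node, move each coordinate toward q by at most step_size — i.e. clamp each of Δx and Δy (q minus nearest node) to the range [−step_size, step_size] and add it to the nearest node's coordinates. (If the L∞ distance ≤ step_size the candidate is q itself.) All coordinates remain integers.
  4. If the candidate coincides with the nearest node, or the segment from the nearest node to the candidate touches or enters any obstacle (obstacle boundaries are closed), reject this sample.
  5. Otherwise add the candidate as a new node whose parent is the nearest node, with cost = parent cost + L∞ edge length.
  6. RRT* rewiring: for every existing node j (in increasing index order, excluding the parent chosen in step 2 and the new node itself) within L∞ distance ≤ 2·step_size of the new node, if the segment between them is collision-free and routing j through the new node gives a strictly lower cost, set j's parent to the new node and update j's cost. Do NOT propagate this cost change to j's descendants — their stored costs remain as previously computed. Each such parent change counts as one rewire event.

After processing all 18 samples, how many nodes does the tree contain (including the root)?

1. q=(14,17) nearest=0 d=16 new=(3,4) → blocked by [1,5]×[0,3], reject
2. q=(18,25) nearest=0 d=24 new=(3,4) → blocked by [1,5]×[0,3], reject
3. q=(8,25) nearest=0 d=24 new=(3,4) → blocked by [1,5]×[0,3], reject
4. q=(1,11) nearest=0 d=10 new=(1,4) → add node 1 parent=0 cost=3
5. q=(7,0) nearest=1 d=6 new=(4,1) → blocked by [1,5]×[0,3], reject
6. q=(8,41) nearest=1 d=37 new=(4,7) → add node 2 parent=1 cost=6
7. q=(6,6) nearest=2 d=2 new=(6,6) → add node 3 parent=2 cost=8
8. q=(3,24) nearest=2 d=17 new=(3,10) → add node 4 parent=2 cost=9
9. q=(15,39) nearest=4 d=29 new=(6,13) → add node 5 parent=4 cost=12
10. q=(6,37) nearest=5 d=24 new=(6,16) → add node 6 parent=5 cost=15
11. q=(3,27) nearest=6 d=11 new=(3,19) → add node 7 parent=6 cost=18
12. q=(9,37) nearest=7 d=18 new=(6,22) → add node 8 parent=7 cost=21
13. q=(12,3) nearest=3 d=6 new=(9,3) → add node 9 parent=3 cost=11
14. q=(3,34) nearest=8 d=12 new=(3,25) → add node 10 parent=8 cost=24
15. q=(18,6) nearest=9 d=9 new=(12,6) → add node 11 parent=9 cost=14
16. q=(17,11) nearest=11 d=5 new=(15,9) → add node 12 parent=11 cost=17
17. q=(18,10) nearest=12 d=3 new=(18,10) → add node 13 parent=12 cost=20
18. q=(11,38) nearest=10 d=13 new=(6,28) → blocked by [6,8]×[25,29], reject

Node count: 14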